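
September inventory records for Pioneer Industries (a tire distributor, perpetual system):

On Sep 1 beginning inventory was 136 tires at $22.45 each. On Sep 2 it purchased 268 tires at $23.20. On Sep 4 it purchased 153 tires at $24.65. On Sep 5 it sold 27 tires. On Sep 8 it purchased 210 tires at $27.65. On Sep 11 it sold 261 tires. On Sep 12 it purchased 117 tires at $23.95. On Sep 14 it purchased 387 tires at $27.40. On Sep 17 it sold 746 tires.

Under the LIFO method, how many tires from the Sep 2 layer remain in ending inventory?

101

Sep 5, 27 sold [LIFO — newest first]: 27 @ $24.65 = $665.55
Sep 11, 261 sold [LIFO — newest first]: 210 @ $27.65 + 51 @ $24.65 = $7,063.65
Sep 17, 746 sold [LIFO — newest first]: 387 @ $27.40 + 117 @ $23.95 + 75 @ $24.65 + 167 @ $23.20 = $19,129.10
Total COGS = $665.55 + $7,063.65 + $19,129.10 = $26,858.30
Ending inventory: 136 @ $22.45 + 101 @ $23.20 = $5,396.40
Check: goods available $32,254.70 = COGS $26,858.30 + ending $5,396.40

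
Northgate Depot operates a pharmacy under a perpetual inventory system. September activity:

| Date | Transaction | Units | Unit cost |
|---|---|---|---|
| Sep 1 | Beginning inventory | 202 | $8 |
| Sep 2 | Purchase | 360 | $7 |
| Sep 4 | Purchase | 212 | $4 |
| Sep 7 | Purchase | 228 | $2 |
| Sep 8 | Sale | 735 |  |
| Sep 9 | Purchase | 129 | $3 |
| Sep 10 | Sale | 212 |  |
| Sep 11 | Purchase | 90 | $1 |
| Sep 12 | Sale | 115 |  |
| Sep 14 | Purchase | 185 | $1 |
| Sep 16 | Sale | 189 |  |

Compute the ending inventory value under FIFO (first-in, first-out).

Ending inventory = $155

Sep 8, 735 sold [FIFO — oldest first]: 202 @ $8 + 360 @ $7 + 173 @ $4 = $4,828
Sep 10, 212 sold [FIFO — oldest first]: 39 @ $4 + 173 @ $2 = $502
Sep 12, 115 sold [FIFO — oldest first]: 55 @ $2 + 60 @ $3 = $290
Sep 16, 189 sold [FIFO — oldest first]: 69 @ $3 + 90 @ $1 + 30 @ $1 = $327
Total COGS = $4,828 + $502 + $290 + $327 = $5,947
Ending inventory: 155 @ $1 = $155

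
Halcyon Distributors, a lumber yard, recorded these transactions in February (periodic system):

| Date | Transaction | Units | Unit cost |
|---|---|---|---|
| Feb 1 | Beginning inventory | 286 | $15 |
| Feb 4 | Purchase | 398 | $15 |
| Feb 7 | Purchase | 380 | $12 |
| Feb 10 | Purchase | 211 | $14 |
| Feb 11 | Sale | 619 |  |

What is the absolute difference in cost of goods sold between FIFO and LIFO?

$1,351

FIFO COGS: 286 @ $15 + 333 @ $15 = $9,285
LIFO COGS: 211 @ $14 + 380 @ $12 + 28 @ $15 = $7,934
Difference = |$9,285 − $7,934| = $1,351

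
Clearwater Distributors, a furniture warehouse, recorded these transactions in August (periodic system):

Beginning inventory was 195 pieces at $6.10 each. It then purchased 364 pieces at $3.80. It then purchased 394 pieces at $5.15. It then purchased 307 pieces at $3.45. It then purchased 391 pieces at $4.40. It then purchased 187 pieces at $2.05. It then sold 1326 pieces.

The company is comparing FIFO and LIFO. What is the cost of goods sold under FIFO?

COGS = $5,951.35

FIFO COGS: 195 @ $6.10 + 364 @ $3.80 + 394 @ $5.15 + 307 @ $3.45 + 66 @ $4.40 = $5,951.35
LIFO COGS: 187 @ $2.05 + 391 @ $4.40 + 307 @ $3.45 + 394 @ $5.15 + 47 @ $3.80 = $5,370.60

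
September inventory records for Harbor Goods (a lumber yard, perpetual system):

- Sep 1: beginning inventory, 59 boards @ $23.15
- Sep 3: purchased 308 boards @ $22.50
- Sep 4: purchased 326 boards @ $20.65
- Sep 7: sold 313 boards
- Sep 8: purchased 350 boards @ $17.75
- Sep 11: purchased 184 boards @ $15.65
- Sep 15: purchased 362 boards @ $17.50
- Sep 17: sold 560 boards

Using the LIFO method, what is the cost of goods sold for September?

Sep 7, 313 sold [LIFO — newest first]: 313 @ $20.65 = $6,463.45
Sep 17, 560 sold [LIFO — newest first]: 362 @ $17.50 + 184 @ $15.65 + 14 @ $17.75 = $9,463.10
Total COGS = $6,463.45 + $9,463.10 = $15,926.55
Ending inventory: 59 @ $23.15 + 308 @ $22.50 + 13 @ $20.65 + 336 @ $17.75 = $14,528.30

COGS = $15,926.55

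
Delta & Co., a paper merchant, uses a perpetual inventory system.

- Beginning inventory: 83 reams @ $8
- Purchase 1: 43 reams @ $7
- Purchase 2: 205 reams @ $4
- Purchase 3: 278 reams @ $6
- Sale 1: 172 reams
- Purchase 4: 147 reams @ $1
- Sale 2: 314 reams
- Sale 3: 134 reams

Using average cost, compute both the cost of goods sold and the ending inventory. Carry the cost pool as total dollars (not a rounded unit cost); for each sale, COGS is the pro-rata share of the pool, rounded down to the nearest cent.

After Beginning: 83 on hand, pool $664.00 (≈ $8.0000 each)
After Purchase 1: 126 on hand, pool $965.00 (≈ $7.6587 each)
After Purchase 2: 331 on hand, pool $1,785.00 (≈ $5.3927 each)
After Purchase 3: 609 on hand, pool $3,453.00 (≈ $5.6700 each)
Sale 1, sell 172: 172/609 × $3,453.00 → $975.23
After Purchase 4: 584 on hand, pool $2,624.77 (≈ $4.4945 each)
Sale 2, sell 314: 314/584 × $2,624.77 → $1,411.26
Sale 3, sell 134: 134/270 × $1,213.51 → $602.26
Total COGS = $975.23 + $1,411.26 + $602.26 = $2,988.75
Ending inventory (cost pool remaining) = $611.25
Check: goods available $3,600.00 = COGS $2,988.75 + ending $611.25

COGS = $2,988.75; ending inventory = $611.25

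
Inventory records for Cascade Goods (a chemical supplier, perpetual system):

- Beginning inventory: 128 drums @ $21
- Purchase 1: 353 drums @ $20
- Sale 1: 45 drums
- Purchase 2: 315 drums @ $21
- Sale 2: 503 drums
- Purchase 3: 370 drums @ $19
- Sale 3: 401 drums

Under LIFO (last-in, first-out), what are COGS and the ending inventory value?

Sale 1 (45) [LIFO — newest first]: 45 @ $20 = $900
Sale 2 (503) [LIFO — newest first]: 315 @ $21 + 188 @ $20 = $10,375
Sale 3 (401) [LIFO — newest first]: 370 @ $19 + 31 @ $20 = $7,650
Total COGS = $900 + $10,375 + $7,650 = $18,925
Ending inventory: 128 @ $21 + 89 @ $20 = $4,468
Check: goods available $23,393 = COGS $18,925 + ending $4,468

COGS = $18,925; ending inventory = $4,468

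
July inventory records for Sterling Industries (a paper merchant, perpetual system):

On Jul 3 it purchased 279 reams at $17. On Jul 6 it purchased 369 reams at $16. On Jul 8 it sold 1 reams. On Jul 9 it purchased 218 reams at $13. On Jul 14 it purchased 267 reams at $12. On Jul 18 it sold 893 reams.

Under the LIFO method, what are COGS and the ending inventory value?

COGS = $12,622; ending inventory = $4,063

Jul 8, 1 sold [LIFO — newest first]: 1 @ $16 = $16
Jul 18, 893 sold [LIFO — newest first]: 267 @ $12 + 218 @ $13 + 368 @ $16 + 40 @ $17 = $12,606
Total COGS = $16 + $12,606 = $12,622
Ending inventory: 239 @ $17 = $4,063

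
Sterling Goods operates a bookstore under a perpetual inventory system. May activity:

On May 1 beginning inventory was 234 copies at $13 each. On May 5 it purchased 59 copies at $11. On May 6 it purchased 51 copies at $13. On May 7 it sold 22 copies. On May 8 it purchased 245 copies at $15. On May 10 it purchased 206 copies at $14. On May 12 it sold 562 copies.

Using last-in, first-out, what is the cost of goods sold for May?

May 7, 22 sold [LIFO — newest first]: 22 @ $13 = $286
May 12, 562 sold [LIFO — newest first]: 206 @ $14 + 245 @ $15 + 29 @ $13 + 59 @ $11 + 23 @ $13 = $7,884
Total COGS = $286 + $7,884 = $8,170
Ending inventory: 211 @ $13 = $2,743

COGS = $8,170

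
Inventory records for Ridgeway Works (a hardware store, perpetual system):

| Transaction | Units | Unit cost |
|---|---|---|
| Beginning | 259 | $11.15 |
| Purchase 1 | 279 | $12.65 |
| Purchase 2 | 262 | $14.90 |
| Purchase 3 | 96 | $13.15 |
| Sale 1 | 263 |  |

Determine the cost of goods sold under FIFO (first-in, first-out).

COGS = $2,938.45

Sale 1 (263) [FIFO — oldest first]: 259 @ $11.15 + 4 @ $12.65 = $2,938.45
Ending inventory: 275 @ $12.65 + 262 @ $14.90 + 96 @ $13.15 = $8,644.95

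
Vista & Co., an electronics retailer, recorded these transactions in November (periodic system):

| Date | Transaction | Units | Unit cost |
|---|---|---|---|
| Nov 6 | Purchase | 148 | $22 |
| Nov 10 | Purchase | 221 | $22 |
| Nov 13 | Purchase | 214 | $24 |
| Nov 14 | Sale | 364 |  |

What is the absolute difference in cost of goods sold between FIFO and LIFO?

FIFO COGS: 148 @ $22 + 216 @ $22 = $8,008
LIFO COGS: 214 @ $24 + 150 @ $22 = $8,436
Difference = |$8,008 − $8,436| = $428

$428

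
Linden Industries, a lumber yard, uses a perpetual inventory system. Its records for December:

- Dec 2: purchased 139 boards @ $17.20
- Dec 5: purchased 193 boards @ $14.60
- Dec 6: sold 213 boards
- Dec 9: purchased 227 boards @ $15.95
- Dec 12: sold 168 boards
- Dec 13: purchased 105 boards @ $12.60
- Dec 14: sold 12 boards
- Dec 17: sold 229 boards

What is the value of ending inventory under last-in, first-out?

Ending inventory = $722.40

Dec 6, 213 sold [LIFO — newest first]: 193 @ $14.60 + 20 @ $17.20 = $3,161.80
Dec 12, 168 sold [LIFO — newest first]: 168 @ $15.95 = $2,679.60
Dec 14, 12 sold [LIFO — newest first]: 12 @ $12.60 = $151.20
Dec 17, 229 sold [LIFO — newest first]: 93 @ $12.60 + 59 @ $15.95 + 77 @ $17.20 = $3,437.25
Total COGS = $3,161.80 + $2,679.60 + $151.20 + $3,437.25 = $9,429.85
Ending inventory: 42 @ $17.20 = $722.40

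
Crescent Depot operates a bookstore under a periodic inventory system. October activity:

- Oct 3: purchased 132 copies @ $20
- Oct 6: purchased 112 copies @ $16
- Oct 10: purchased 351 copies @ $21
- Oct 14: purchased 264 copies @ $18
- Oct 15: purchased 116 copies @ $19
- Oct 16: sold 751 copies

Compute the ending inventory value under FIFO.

Ending inventory = $4,148

Oct 16, 751 sold [FIFO — oldest first]: 132 @ $20 + 112 @ $16 + 351 @ $21 + 156 @ $18 = $14,611
Ending inventory: 108 @ $18 + 116 @ $19 = $4,148
Check: goods available $18,759 = COGS $14,611 + ending $4,148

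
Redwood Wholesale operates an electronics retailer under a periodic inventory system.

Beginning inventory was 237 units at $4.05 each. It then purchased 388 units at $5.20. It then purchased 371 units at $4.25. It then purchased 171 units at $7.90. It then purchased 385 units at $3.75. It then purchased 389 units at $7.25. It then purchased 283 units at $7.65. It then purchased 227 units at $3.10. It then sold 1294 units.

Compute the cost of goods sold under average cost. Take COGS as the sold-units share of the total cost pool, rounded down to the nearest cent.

COGS = $6,883.25

Sale 1, sell 1294: 1294/2451 × $13,037.75 → $6,883.25
Ending inventory (cost pool remaining) = $6,154.50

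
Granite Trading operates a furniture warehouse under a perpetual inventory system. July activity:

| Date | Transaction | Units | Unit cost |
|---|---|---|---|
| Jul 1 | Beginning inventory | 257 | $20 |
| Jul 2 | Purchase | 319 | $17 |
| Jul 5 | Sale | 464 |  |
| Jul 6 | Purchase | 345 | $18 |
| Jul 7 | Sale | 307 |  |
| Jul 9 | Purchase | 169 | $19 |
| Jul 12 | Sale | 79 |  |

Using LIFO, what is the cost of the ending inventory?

Ending inventory = $4,634

Jul 5, 464 sold [LIFO — newest first]: 319 @ $17 + 145 @ $20 = $8,323
Jul 7, 307 sold [LIFO — newest first]: 307 @ $18 = $5,526
Jul 12, 79 sold [LIFO — newest first]: 79 @ $19 = $1,501
Total COGS = $8,323 + $5,526 + $1,501 = $15,350
Ending inventory: 112 @ $20 + 38 @ $18 + 90 @ $19 = $4,634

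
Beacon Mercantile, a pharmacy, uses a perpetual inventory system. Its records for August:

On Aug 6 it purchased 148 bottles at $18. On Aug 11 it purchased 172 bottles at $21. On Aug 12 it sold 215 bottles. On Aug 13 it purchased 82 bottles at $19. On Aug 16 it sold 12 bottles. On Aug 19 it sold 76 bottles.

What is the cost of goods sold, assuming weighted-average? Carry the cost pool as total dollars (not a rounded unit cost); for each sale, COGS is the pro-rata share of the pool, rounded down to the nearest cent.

COGS = $5,918.94

After Aug 6: 148 on hand, pool $2,664.00 (≈ $18.0000 each)
After Aug 11: 320 on hand, pool $6,276.00 (≈ $19.6125 each)
Aug 12, sell 215: 215/320 × $6,276.00 → $4,216.68
After Aug 13: 187 on hand, pool $3,617.32 (≈ $19.3440 each)
Aug 16, sell 12: 12/187 × $3,617.32 → $232.12
Aug 19, sell 76: 76/175 × $3,385.20 → $1,470.14
Total COGS = $4,216.68 + $232.12 + $1,470.14 = $5,918.94
Ending inventory (cost pool remaining) = $1,915.06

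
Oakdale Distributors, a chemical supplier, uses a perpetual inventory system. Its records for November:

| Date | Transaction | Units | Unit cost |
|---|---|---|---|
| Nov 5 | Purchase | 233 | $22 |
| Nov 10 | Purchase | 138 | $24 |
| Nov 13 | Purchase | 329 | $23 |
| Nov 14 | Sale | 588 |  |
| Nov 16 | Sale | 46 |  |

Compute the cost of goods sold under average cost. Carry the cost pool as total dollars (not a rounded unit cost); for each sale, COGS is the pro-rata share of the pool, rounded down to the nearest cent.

COGS = $14,495.95

After Nov 5: 233 on hand, pool $5,126.00 (≈ $22.0000 each)
After Nov 10: 371 on hand, pool $8,438.00 (≈ $22.7439 each)
After Nov 13: 700 on hand, pool $16,005.00 (≈ $22.8643 each)
Nov 14, sell 588: 588/700 × $16,005.00 → $13,444.20
Nov 16, sell 46: 46/112 × $2,560.80 → $1,051.75
Total COGS = $13,444.20 + $1,051.75 = $14,495.95
Ending inventory (cost pool remaining) = $1,509.05
Check: goods available $16,005.00 = COGS $14,495.95 + ending $1,509.05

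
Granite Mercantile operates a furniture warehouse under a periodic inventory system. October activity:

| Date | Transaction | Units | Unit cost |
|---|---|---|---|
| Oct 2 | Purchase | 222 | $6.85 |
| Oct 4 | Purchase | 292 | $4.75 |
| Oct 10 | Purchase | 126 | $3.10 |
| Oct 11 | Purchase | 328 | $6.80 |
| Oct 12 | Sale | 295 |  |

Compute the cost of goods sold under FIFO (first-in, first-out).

Oct 12, 295 sold [FIFO — oldest first]: 222 @ $6.85 + 73 @ $4.75 = $1,867.45
Ending inventory: 219 @ $4.75 + 126 @ $3.10 + 328 @ $6.80 = $3,661.25

COGS = $1,867.45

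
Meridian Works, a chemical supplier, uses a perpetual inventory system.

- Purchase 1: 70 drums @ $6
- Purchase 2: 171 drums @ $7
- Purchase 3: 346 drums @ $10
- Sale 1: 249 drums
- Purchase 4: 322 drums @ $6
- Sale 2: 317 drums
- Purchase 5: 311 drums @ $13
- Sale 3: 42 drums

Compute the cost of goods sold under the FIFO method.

Sale 1 (249) [FIFO — oldest first]: 70 @ $6 + 171 @ $7 + 8 @ $10 = $1,697
Sale 2 (317) [FIFO — oldest first]: 317 @ $10 = $3,170
Sale 3 (42) [FIFO — oldest first]: 21 @ $10 + 21 @ $6 = $336
Total COGS = $1,697 + $3,170 + $336 = $5,203
Ending inventory: 301 @ $6 + 311 @ $13 = $5,849

COGS = $5,203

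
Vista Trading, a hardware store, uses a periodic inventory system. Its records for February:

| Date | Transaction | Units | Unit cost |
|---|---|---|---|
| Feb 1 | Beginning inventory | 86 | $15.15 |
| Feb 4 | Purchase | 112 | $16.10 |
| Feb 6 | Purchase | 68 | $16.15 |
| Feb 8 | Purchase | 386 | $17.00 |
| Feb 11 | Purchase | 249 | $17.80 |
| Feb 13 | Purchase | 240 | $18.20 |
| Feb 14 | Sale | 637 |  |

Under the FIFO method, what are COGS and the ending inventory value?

Feb 14, 637 sold [FIFO — oldest first]: 86 @ $15.15 + 112 @ $16.10 + 68 @ $16.15 + 371 @ $17.00 = $10,511.30
Ending inventory: 15 @ $17.00 + 249 @ $17.80 + 240 @ $18.20 = $9,055.20
Check: goods available $19,566.50 = COGS $10,511.30 + ending $9,055.20

COGS = $10,511.30; ending inventory = $9,055.20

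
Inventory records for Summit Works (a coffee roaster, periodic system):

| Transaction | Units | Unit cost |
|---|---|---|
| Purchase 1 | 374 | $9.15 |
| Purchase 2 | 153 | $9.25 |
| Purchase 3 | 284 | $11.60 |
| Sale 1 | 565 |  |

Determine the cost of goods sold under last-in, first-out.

Sale 1 (565) [LIFO — newest first]: 284 @ $11.60 + 153 @ $9.25 + 128 @ $9.15 = $5,880.85
Ending inventory: 246 @ $9.15 = $2,250.90

COGS = $5,880.85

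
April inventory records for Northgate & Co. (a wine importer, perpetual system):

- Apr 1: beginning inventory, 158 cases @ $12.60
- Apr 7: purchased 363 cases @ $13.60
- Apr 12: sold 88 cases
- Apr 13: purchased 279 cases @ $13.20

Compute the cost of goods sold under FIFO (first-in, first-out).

COGS = $1,108.80

Apr 12, 88 sold [FIFO — oldest first]: 88 @ $12.60 = $1,108.80
Ending inventory: 70 @ $12.60 + 363 @ $13.60 + 279 @ $13.20 = $9,501.60
Check: goods available $10,610.40 = COGS $1,108.80 + ending $9,501.60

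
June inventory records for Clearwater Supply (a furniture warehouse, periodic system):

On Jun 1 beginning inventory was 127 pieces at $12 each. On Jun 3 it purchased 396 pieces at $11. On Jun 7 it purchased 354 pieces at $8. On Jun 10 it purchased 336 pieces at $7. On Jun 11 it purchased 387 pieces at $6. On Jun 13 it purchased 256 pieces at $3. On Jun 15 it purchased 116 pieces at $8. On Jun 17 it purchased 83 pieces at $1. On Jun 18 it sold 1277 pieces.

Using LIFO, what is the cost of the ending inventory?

Ending inventory = $7,920

Jun 18, 1277 sold [LIFO — newest first]: 83 @ $1 + 116 @ $8 + 256 @ $3 + 387 @ $6 + 336 @ $7 + 99 @ $8 = $7,245
Ending inventory: 127 @ $12 + 396 @ $11 + 255 @ $8 = $7,920
Check: goods available $15,165 = COGS $7,245 + ending $7,920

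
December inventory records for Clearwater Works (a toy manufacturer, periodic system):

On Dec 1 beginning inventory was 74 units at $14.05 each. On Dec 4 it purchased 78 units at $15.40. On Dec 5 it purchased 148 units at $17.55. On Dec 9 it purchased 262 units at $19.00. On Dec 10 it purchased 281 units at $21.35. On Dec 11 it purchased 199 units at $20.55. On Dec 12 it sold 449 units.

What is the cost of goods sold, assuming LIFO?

COGS = $9,426.95

Dec 12, 449 sold [LIFO — newest first]: 199 @ $20.55 + 250 @ $21.35 = $9,426.95
Ending inventory: 74 @ $14.05 + 78 @ $15.40 + 148 @ $17.55 + 262 @ $19.00 + 31 @ $21.35 = $10,478.15
Check: goods available $19,905.10 = COGS $9,426.95 + ending $10,478.15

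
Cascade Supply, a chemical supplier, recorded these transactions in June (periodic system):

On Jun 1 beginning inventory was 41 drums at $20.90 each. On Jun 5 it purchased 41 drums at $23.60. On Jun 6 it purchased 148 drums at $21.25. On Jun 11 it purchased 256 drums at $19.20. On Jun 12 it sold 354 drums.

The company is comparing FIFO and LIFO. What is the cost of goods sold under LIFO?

COGS = $6,997.70

FIFO COGS: 41 @ $20.90 + 41 @ $23.60 + 148 @ $21.25 + 124 @ $19.20 = $7,350.30
LIFO COGS: 256 @ $19.20 + 98 @ $21.25 = $6,997.70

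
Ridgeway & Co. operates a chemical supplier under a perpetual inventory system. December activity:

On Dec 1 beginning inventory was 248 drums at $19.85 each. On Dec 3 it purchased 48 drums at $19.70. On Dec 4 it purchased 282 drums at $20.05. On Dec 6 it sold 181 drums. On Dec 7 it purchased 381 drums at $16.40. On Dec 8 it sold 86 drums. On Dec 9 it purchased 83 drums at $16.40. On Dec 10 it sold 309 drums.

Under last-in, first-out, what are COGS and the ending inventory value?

Dec 6, 181 sold [LIFO — newest first]: 181 @ $20.05 = $3,629.05
Dec 8, 86 sold [LIFO — newest first]: 86 @ $16.40 = $1,410.40
Dec 10, 309 sold [LIFO — newest first]: 83 @ $16.40 + 226 @ $16.40 = $5,067.60
Total COGS = $3,629.05 + $1,410.40 + $5,067.60 = $10,107.05
Ending inventory: 248 @ $19.85 + 48 @ $19.70 + 101 @ $20.05 + 69 @ $16.40 = $9,025.05
Check: goods available $19,132.10 = COGS $10,107.05 + ending $9,025.05

COGS = $10,107.05; ending inventory = $9,025.05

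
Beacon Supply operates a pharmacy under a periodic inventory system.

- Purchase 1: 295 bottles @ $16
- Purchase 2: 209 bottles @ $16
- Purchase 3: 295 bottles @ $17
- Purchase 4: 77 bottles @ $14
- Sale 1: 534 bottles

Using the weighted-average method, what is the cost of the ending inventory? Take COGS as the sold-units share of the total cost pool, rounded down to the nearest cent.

Sale 1, sell 534: 534/876 × $14,157.00 → $8,629.95
Ending inventory (cost pool remaining) = $5,527.05

Ending inventory = $5,527.05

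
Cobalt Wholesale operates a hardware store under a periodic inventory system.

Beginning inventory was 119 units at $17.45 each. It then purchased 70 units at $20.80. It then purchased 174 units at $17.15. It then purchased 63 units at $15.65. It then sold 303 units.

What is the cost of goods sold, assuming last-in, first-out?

COGS = $5,342.85

Sale 1 (303) [LIFO — newest first]: 63 @ $15.65 + 174 @ $17.15 + 66 @ $20.80 = $5,342.85
Ending inventory: 119 @ $17.45 + 4 @ $20.80 = $2,159.75
Check: goods available $7,502.60 = COGS $5,342.85 + ending $2,159.75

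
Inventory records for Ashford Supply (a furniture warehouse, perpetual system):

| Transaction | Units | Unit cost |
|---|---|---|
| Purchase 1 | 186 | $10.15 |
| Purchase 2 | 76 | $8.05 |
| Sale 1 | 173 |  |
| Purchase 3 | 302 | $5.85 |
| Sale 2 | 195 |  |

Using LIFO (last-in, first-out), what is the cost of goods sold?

Sale 1 (173) [LIFO — newest first]: 76 @ $8.05 + 97 @ $10.15 = $1,596.35
Sale 2 (195) [LIFO — newest first]: 195 @ $5.85 = $1,140.75
Total COGS = $1,596.35 + $1,140.75 = $2,737.10
Ending inventory: 89 @ $10.15 + 107 @ $5.85 = $1,529.30

COGS = $2,737.10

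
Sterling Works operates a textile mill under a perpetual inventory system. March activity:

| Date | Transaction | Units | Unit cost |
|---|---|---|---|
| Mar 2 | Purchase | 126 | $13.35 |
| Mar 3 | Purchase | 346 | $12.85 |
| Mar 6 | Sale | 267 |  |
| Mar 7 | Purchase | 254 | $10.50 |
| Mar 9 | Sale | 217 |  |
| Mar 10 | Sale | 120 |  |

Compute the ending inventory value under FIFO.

Mar 6, 267 sold [FIFO — oldest first]: 126 @ $13.35 + 141 @ $12.85 = $3,493.95
Mar 9, 217 sold [FIFO — oldest first]: 205 @ $12.85 + 12 @ $10.50 = $2,760.25
Mar 10, 120 sold [FIFO — oldest first]: 120 @ $10.50 = $1,260.00
Total COGS = $3,493.95 + $2,760.25 + $1,260.00 = $7,514.20
Ending inventory: 122 @ $10.50 = $1,281.00
Check: goods available $8,795.20 = COGS $7,514.20 + ending $1,281.00

Ending inventory = $1,281.00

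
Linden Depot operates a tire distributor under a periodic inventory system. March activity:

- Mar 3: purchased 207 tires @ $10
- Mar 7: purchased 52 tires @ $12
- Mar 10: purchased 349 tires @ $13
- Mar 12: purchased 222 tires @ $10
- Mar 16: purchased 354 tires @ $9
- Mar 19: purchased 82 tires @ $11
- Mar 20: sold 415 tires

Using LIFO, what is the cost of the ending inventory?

Mar 20, 415 sold [LIFO — newest first]: 82 @ $11 + 333 @ $9 = $3,899
Ending inventory: 207 @ $10 + 52 @ $12 + 349 @ $13 + 222 @ $10 + 21 @ $9 = $9,640
Check: goods available $13,539 = COGS $3,899 + ending $9,640

Ending inventory = $9,640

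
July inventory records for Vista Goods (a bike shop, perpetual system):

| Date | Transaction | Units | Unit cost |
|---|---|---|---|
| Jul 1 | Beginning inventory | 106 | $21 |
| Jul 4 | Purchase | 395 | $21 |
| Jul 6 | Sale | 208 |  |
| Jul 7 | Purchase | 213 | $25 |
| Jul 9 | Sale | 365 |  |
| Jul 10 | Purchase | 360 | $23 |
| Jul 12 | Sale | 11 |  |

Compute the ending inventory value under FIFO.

Ending inventory = $11,530

Jul 6, 208 sold [FIFO — oldest first]: 106 @ $21 + 102 @ $21 = $4,368
Jul 9, 365 sold [FIFO — oldest first]: 293 @ $21 + 72 @ $25 = $7,953
Jul 12, 11 sold [FIFO — oldest first]: 11 @ $25 = $275
Total COGS = $4,368 + $7,953 + $275 = $12,596
Ending inventory: 130 @ $25 + 360 @ $23 = $11,530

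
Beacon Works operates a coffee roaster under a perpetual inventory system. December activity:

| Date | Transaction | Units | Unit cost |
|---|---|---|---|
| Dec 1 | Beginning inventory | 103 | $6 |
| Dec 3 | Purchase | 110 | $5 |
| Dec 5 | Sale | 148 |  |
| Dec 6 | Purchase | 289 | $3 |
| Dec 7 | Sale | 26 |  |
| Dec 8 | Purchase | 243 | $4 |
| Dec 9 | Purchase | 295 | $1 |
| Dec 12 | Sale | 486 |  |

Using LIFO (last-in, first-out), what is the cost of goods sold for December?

COGS = $1,915

Dec 5, 148 sold [LIFO — newest first]: 110 @ $5 + 38 @ $6 = $778
Dec 7, 26 sold [LIFO — newest first]: 26 @ $3 = $78
Dec 12, 486 sold [LIFO — newest first]: 295 @ $1 + 191 @ $4 = $1,059
Total COGS = $778 + $78 + $1,059 = $1,915
Ending inventory: 65 @ $6 + 263 @ $3 + 52 @ $4 = $1,387
Check: goods available $3,302 = COGS $1,915 + ending $1,387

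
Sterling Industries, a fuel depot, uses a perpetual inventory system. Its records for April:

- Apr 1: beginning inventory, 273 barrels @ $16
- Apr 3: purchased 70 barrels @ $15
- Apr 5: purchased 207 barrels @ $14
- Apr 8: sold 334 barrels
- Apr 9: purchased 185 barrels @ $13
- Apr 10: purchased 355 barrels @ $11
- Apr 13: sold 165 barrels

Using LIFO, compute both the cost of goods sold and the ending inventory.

COGS = $6,675; ending inventory = $7,951

Apr 8, 334 sold [LIFO — newest first]: 207 @ $14 + 70 @ $15 + 57 @ $16 = $4,860
Apr 13, 165 sold [LIFO — newest first]: 165 @ $11 = $1,815
Total COGS = $4,860 + $1,815 = $6,675
Ending inventory: 216 @ $16 + 185 @ $13 + 190 @ $11 = $7,951
Check: goods available $14,626 = COGS $6,675 + ending $7,951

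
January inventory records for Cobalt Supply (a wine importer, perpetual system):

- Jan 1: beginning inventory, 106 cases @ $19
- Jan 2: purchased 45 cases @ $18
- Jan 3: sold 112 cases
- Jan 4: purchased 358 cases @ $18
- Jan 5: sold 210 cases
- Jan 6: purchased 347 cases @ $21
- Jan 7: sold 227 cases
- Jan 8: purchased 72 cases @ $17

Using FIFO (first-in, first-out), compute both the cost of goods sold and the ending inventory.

COGS = $10,108; ending inventory = $7,671

Jan 3, 112 sold [FIFO — oldest first]: 106 @ $19 + 6 @ $18 = $2,122
Jan 5, 210 sold [FIFO — oldest first]: 39 @ $18 + 171 @ $18 = $3,780
Jan 7, 227 sold [FIFO — oldest first]: 187 @ $18 + 40 @ $21 = $4,206
Total COGS = $2,122 + $3,780 + $4,206 = $10,108
Ending inventory: 307 @ $21 + 72 @ $17 = $7,671
Check: goods available $17,779 = COGS $10,108 + ending $7,671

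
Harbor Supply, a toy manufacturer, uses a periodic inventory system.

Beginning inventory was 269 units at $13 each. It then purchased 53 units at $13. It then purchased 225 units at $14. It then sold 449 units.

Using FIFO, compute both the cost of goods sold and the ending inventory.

COGS = $5,964; ending inventory = $1,372

Sale 1 (449) [FIFO — oldest first]: 269 @ $13 + 53 @ $13 + 127 @ $14 = $5,964
Ending inventory: 98 @ $14 = $1,372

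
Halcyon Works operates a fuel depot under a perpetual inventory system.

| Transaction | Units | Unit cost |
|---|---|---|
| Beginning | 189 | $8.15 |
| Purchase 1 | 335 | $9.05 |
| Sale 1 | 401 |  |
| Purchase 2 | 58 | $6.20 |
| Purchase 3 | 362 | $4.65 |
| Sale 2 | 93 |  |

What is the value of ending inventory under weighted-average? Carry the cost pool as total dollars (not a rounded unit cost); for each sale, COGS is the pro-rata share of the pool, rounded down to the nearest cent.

Ending inventory = $2,582.43

After Beginning: 189 on hand, pool $1,540.35 (≈ $8.1500 each)
After Purchase 1: 524 on hand, pool $4,572.10 (≈ $8.7254 each)
Sale 1, sell 401: 401/524 × $4,572.10 → $3,498.87
After Purchase 2: 181 on hand, pool $1,432.83 (≈ $7.9162 each)
After Purchase 3: 543 on hand, pool $3,116.13 (≈ $5.7387 each)
Sale 2, sell 93: 93/543 × $3,116.13 → $533.70
Total COGS = $3,498.87 + $533.70 = $4,032.57
Ending inventory (cost pool remaining) = $2,582.43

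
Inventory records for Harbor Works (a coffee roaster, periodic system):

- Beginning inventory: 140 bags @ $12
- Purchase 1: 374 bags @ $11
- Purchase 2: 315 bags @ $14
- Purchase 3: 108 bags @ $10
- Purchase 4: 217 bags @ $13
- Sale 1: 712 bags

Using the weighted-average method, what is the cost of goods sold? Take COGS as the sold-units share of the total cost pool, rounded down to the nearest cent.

COGS = $8,702.56

Sale 1, sell 712: 712/1154 × $14,105.00 → $8,702.56
Ending inventory (cost pool remaining) = $5,402.44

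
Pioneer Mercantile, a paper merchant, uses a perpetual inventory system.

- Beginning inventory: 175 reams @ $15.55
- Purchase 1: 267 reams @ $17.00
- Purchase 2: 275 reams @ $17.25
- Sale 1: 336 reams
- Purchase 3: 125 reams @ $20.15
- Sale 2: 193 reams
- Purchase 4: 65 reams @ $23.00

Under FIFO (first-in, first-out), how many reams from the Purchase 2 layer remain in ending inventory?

188

Sale 1 (336) [FIFO — oldest first]: 175 @ $15.55 + 161 @ $17.00 = $5,458.25
Sale 2 (193) [FIFO — oldest first]: 106 @ $17.00 + 87 @ $17.25 = $3,302.75
Total COGS = $5,458.25 + $3,302.75 = $8,761.00
Ending inventory: 188 @ $17.25 + 125 @ $20.15 + 65 @ $23.00 = $7,256.75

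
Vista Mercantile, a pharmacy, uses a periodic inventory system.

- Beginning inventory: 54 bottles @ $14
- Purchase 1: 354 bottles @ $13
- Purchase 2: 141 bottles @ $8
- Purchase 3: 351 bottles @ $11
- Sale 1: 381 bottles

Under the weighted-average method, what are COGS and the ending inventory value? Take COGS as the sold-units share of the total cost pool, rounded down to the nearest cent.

COGS = $4,380.23; ending inventory = $5,966.77

Sale 1, sell 381: 381/900 × $10,347.00 → $4,380.23
Ending inventory (cost pool remaining) = $5,966.77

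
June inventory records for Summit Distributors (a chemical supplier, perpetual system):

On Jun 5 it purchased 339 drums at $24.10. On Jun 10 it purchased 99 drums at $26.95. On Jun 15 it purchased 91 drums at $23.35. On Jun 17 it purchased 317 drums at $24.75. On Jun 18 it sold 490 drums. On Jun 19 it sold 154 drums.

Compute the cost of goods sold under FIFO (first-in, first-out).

Jun 18, 490 sold [FIFO — oldest first]: 339 @ $24.10 + 99 @ $26.95 + 52 @ $23.35 = $12,052.15
Jun 19, 154 sold [FIFO — oldest first]: 39 @ $23.35 + 115 @ $24.75 = $3,756.90
Total COGS = $12,052.15 + $3,756.90 = $15,809.05
Ending inventory: 202 @ $24.75 = $4,999.50

COGS = $15,809.05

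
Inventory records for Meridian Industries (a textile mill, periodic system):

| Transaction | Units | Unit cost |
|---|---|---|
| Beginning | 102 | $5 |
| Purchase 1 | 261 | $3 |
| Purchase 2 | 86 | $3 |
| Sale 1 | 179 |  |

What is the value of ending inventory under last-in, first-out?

Sale 1 (179) [LIFO — newest first]: 86 @ $3 + 93 @ $3 = $537
Ending inventory: 102 @ $5 + 168 @ $3 = $1,014
Check: goods available $1,551 = COGS $537 + ending $1,014

Ending inventory = $1,014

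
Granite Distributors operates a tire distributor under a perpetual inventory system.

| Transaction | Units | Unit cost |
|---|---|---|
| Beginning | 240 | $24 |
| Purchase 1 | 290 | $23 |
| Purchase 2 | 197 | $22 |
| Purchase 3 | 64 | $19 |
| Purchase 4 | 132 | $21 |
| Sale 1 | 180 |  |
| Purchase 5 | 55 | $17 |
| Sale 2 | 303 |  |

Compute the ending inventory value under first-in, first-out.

Sale 1 (180) [FIFO — oldest first]: 180 @ $24 = $4,320
Sale 2 (303) [FIFO — oldest first]: 60 @ $24 + 243 @ $23 = $7,029
Total COGS = $4,320 + $7,029 = $11,349
Ending inventory: 47 @ $23 + 197 @ $22 + 64 @ $19 + 132 @ $21 + 55 @ $17 = $10,338
Check: goods available $21,687 = COGS $11,349 + ending $10,338

Ending inventory = $10,338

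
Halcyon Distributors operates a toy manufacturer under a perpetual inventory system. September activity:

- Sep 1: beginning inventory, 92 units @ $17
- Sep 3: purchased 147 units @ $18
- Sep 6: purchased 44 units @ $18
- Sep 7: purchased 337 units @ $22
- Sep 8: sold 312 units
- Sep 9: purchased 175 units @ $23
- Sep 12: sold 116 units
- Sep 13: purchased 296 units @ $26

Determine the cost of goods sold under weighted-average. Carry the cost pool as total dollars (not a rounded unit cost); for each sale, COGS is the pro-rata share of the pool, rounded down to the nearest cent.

After Sep 1: 92 on hand, pool $1,564.00 (≈ $17.0000 each)
After Sep 3: 239 on hand, pool $4,210.00 (≈ $17.6151 each)
After Sep 6: 283 on hand, pool $5,002.00 (≈ $17.6749 each)
After Sep 7: 620 on hand, pool $12,416.00 (≈ $20.0258 each)
Sep 8, sell 312: 312/620 × $12,416.00 → $6,248.05
After Sep 9: 483 on hand, pool $10,192.95 (≈ $21.1034 each)
Sep 12, sell 116: 116/483 × $10,192.95 → $2,447.99
After Sep 13: 663 on hand, pool $15,440.96 (≈ $23.2895 each)
Total COGS = $6,248.05 + $2,447.99 = $8,696.04
Ending inventory (cost pool remaining) = $15,440.96

COGS = $8,696.04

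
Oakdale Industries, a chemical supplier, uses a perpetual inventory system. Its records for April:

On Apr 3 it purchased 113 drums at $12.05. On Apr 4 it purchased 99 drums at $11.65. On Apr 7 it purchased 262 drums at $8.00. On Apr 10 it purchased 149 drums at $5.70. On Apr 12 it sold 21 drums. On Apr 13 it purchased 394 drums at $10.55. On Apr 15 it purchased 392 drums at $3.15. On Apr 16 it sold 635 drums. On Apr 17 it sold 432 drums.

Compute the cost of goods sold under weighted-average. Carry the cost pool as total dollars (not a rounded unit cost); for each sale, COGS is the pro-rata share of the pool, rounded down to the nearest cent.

After Apr 3: 113 on hand, pool $1,361.65 (≈ $12.0500 each)
After Apr 4: 212 on hand, pool $2,515.00 (≈ $11.8632 each)
After Apr 7: 474 on hand, pool $4,611.00 (≈ $9.7278 each)
After Apr 10: 623 on hand, pool $5,460.30 (≈ $8.7645 each)
Apr 12, sell 21: 21/623 × $5,460.30 → $184.05
After Apr 13: 996 on hand, pool $9,432.95 (≈ $9.4708 each)
After Apr 15: 1388 on hand, pool $10,667.75 (≈ $7.6857 each)
Apr 16, sell 635: 635/1388 × $10,667.75 → $4,880.41
Apr 17, sell 432: 432/753 × $5,787.34 → $3,320.22
Total COGS = $184.05 + $4,880.41 + $3,320.22 = $8,384.68
Ending inventory (cost pool remaining) = $2,467.12

COGS = $8,384.68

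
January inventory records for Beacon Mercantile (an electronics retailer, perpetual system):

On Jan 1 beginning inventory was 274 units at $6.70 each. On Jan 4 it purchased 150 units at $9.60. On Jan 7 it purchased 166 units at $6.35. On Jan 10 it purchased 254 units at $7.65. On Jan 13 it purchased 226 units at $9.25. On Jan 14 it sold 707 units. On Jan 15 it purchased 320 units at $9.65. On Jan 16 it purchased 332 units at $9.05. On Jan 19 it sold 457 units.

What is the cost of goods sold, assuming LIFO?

Jan 14, 707 sold [LIFO — newest first]: 226 @ $9.25 + 254 @ $7.65 + 166 @ $6.35 + 61 @ $9.60 = $5,673.30
Jan 19, 457 sold [LIFO — newest first]: 332 @ $9.05 + 125 @ $9.65 = $4,210.85
Total COGS = $5,673.30 + $4,210.85 = $9,884.15
Ending inventory: 274 @ $6.70 + 89 @ $9.60 + 195 @ $9.65 = $4,571.95

COGS = $9,884.15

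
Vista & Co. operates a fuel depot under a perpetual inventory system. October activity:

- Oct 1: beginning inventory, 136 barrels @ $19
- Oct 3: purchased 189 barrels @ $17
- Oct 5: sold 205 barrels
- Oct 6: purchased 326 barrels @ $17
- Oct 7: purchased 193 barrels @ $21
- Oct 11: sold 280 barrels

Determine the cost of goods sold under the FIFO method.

COGS = $8,517

Oct 5, 205 sold [FIFO — oldest first]: 136 @ $19 + 69 @ $17 = $3,757
Oct 11, 280 sold [FIFO — oldest first]: 120 @ $17 + 160 @ $17 = $4,760
Total COGS = $3,757 + $4,760 = $8,517
Ending inventory: 166 @ $17 + 193 @ $21 = $6,875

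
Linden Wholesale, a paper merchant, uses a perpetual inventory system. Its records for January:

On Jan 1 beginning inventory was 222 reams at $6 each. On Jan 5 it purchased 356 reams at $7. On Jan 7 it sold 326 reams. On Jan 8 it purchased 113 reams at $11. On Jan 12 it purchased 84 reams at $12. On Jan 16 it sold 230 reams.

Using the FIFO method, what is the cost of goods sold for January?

Jan 7, 326 sold [FIFO — oldest first]: 222 @ $6 + 104 @ $7 = $2,060
Jan 16, 230 sold [FIFO — oldest first]: 230 @ $7 = $1,610
Total COGS = $2,060 + $1,610 = $3,670
Ending inventory: 22 @ $7 + 113 @ $11 + 84 @ $12 = $2,405

COGS = $3,670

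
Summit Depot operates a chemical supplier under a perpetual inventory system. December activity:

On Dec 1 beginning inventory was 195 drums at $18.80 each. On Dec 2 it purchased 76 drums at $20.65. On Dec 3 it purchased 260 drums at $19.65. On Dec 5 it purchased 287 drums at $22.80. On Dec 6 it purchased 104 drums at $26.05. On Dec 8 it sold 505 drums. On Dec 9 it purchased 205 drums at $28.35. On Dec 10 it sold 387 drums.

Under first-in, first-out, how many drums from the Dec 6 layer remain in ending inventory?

Dec 8, 505 sold [FIFO — oldest first]: 195 @ $18.80 + 76 @ $20.65 + 234 @ $19.65 = $9,833.50
Dec 10, 387 sold [FIFO — oldest first]: 26 @ $19.65 + 287 @ $22.80 + 74 @ $26.05 = $8,982.20
Total COGS = $9,833.50 + $8,982.20 = $18,815.70
Ending inventory: 30 @ $26.05 + 205 @ $28.35 = $6,593.25
Check: goods available $25,408.95 = COGS $18,815.70 + ending $6,593.25

30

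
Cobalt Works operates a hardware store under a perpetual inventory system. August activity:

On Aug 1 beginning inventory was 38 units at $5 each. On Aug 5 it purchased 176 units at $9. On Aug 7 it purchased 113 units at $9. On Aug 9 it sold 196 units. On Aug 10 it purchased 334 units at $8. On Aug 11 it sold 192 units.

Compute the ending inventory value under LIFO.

Aug 9, 196 sold [LIFO — newest first]: 113 @ $9 + 83 @ $9 = $1,764
Aug 11, 192 sold [LIFO — newest first]: 192 @ $8 = $1,536
Total COGS = $1,764 + $1,536 = $3,300
Ending inventory: 38 @ $5 + 93 @ $9 + 142 @ $8 = $2,163

Ending inventory = $2,163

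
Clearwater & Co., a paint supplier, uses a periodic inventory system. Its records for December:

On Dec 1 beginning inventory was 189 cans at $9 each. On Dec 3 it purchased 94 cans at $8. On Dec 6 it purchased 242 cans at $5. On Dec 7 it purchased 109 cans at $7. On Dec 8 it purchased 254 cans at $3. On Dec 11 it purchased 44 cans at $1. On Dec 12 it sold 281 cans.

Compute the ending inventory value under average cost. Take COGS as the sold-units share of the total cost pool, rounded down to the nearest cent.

Ending inventory = $3,654.55

Dec 12, sell 281: 281/932 × $5,232.00 → $1,577.45
Ending inventory (cost pool remaining) = $3,654.55
Check: goods available $5,232.00 = COGS $1,577.45 + ending $3,654.55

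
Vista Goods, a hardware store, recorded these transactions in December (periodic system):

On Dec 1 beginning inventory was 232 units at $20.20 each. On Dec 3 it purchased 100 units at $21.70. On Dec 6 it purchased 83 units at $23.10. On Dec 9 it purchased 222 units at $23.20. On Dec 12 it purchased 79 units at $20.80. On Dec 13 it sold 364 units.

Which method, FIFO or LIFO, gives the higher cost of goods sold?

FIFO COGS: 232 @ $20.20 + 100 @ $21.70 + 32 @ $23.10 = $7,595.60
LIFO COGS: 79 @ $20.80 + 222 @ $23.20 + 63 @ $23.10 = $8,248.90

LIFO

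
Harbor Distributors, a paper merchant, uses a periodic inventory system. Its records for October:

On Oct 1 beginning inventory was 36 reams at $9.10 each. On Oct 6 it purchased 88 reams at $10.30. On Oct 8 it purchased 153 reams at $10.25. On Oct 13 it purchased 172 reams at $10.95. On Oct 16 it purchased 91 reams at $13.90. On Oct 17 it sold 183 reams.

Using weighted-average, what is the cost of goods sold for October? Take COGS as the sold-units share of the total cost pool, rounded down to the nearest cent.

COGS = $2,016.57

Oct 17, sell 183: 183/540 × $5,950.55 → $2,016.57
Ending inventory (cost pool remaining) = $3,933.98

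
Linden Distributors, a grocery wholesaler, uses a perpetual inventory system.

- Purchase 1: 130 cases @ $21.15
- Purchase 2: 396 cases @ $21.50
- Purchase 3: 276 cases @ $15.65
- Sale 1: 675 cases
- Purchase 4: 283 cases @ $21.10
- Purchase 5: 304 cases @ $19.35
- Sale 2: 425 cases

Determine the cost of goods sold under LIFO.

Sale 1 (675) [LIFO — newest first]: 276 @ $15.65 + 396 @ $21.50 + 3 @ $21.15 = $12,896.85
Sale 2 (425) [LIFO — newest first]: 304 @ $19.35 + 121 @ $21.10 = $8,435.50
Total COGS = $12,896.85 + $8,435.50 = $21,332.35
Ending inventory: 127 @ $21.15 + 162 @ $21.10 = $6,104.25

COGS = $21,332.35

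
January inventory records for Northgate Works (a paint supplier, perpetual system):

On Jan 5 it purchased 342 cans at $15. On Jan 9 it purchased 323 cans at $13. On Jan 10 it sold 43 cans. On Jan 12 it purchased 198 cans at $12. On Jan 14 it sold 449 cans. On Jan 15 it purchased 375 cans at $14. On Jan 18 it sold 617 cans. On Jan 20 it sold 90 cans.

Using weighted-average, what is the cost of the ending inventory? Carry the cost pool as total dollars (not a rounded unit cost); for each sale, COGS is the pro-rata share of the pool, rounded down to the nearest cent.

Ending inventory = $537.06

After Jan 5: 342 on hand, pool $5,130.00 (≈ $15.0000 each)
After Jan 9: 665 on hand, pool $9,329.00 (≈ $14.0286 each)
Jan 10, sell 43: 43/665 × $9,329.00 → $603.22
After Jan 12: 820 on hand, pool $11,101.78 (≈ $13.5388 each)
Jan 14, sell 449: 449/820 × $11,101.78 → $6,078.90
After Jan 15: 746 on hand, pool $10,272.88 (≈ $13.7706 each)
Jan 18, sell 617: 617/746 × $10,272.88 → $8,496.47
Jan 20, sell 90: 90/129 × $1,776.41 → $1,239.35
Total COGS = $603.22 + $6,078.90 + $8,496.47 + $1,239.35 = $16,417.94
Ending inventory (cost pool remaining) = $537.06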